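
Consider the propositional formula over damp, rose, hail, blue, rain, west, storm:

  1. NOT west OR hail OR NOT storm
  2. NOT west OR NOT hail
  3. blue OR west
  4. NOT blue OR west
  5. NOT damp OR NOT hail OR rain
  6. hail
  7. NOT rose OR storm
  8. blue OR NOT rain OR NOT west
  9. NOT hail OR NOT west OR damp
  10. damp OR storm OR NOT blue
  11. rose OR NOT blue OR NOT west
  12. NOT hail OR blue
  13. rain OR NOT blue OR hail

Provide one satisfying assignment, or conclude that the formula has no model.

UNSATISFIABLE

The clause (hail) is unit, so hail = true.
The clause (NOT west) is unit, so west = false.
The clause (blue) is unit, so blue = true.
But (NOT blue) is also a unit clause — contradiction.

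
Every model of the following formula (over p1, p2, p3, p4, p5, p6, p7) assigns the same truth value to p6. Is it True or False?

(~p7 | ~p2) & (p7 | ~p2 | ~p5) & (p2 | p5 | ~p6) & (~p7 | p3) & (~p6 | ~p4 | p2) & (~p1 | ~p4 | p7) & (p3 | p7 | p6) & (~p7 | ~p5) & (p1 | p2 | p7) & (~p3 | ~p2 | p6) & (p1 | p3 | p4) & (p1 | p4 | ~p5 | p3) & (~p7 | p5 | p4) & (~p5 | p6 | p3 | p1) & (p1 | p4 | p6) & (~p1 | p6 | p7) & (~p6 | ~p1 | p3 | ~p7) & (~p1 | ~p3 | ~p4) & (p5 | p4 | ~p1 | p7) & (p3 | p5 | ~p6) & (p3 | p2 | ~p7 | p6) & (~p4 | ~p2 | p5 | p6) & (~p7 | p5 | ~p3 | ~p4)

True

Suppose p6 = 0.
Suppose p7 = 0.
Unit clause (p3) forces p3 = 1.
Unit clause (~p2) forces p2 = 0.
Unit clause (p1) forces p1 = 1.
That conflicts with the unit clause (~p1).
That branch fails; take p7 = 1 instead.
Unit clause (~p2) forces p2 = 0.
Unit clause (p3) forces p3 = 1.
Unit clause (~p5) forces p5 = 0.
Unit clause (p4) forces p4 = 1.
That conflicts with the unit clause (~p4).
Either choice for p7 ends in contradiction.
So every satisfying assignment has p6 = True.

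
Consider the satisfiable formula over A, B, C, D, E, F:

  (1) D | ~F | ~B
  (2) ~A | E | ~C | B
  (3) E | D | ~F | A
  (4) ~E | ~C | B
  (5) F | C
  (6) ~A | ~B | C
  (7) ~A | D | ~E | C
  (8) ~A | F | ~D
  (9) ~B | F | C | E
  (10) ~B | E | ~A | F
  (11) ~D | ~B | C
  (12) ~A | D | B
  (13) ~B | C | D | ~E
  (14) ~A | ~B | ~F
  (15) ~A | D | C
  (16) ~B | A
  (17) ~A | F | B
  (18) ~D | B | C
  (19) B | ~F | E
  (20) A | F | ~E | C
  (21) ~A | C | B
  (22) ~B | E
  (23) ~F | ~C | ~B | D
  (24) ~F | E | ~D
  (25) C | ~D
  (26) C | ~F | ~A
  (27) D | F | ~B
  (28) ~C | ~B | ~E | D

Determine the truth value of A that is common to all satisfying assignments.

False

Suppose A = 1.
Try F = 1.
Unit clause (~B) forces B = 0.
Unit clause (D) forces D = 1.
Unit clause (C) forces C = 1.
Unit clause (E) forces E = 1.
Now (~E) is unsatisfied and unit — conflict.
Backtrack on F: now try F = 0.
Unit clause (C) forces C = 1.
Unit clause (~D) forces D = 0.
Unit clause (B) forces B = 1.
Now (~B) is unsatisfied and unit — conflict.
Neither F = 1 nor F = 0 works.
So every satisfying assignment has A = False.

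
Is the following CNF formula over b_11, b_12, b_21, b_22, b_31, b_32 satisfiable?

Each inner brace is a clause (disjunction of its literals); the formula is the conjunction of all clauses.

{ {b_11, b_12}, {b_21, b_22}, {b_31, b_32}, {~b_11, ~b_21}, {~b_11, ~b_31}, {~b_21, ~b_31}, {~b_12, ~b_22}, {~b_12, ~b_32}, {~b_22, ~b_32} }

No

Try b_11 = 1.
From the singleton clause (~b_21), b_21 = 0.
From the singleton clause (b_22), b_22 = 1.
From the singleton clause (~b_31), b_31 = 0.
From the singleton clause (b_32), b_32 = 1.
That conflicts with the unit clause (~b_32).
So b_11 must be the other value — set b_11 = 0.
From the singleton clause (b_12), b_12 = 1.
From the singleton clause (~b_22), b_22 = 0.
From the singleton clause (b_21), b_21 = 1.
From the singleton clause (~b_31), b_31 = 0.
From the singleton clause (b_32), b_32 = 1.
That conflicts with the unit clause (~b_32).
Both values of b_11 lead to a conflict.
No assignment satisfies every clause.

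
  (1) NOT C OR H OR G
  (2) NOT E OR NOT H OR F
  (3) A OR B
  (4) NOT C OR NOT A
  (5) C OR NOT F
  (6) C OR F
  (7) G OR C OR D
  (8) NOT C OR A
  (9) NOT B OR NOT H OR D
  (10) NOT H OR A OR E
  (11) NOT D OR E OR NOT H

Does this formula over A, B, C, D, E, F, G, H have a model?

No, unsatisfiable

Suppose A = true.
Unit clause (NOT C) forces C = false.
Unit clause (NOT F) forces F = false.
Now (F) is unsatisfied and unit — conflict.
Backtrack on A: now try A = false.
Unit clause (B) forces B = true.
Unit clause (NOT C) forces C = false.
Unit clause (NOT F) forces F = false.
Now (F) is unsatisfied and unit — conflict.
Neither A = true nor A = false works.
No assignment satisfies every clause.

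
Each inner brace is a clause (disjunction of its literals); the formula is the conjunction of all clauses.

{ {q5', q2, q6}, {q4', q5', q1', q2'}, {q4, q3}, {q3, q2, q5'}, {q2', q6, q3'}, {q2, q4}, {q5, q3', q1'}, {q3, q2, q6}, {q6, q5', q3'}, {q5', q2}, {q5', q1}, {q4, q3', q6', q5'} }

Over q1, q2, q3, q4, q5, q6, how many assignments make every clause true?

10

There are 2^6 = 64 truth assignments over (q1, q2, q3, q4, q5, q6).
Split on q2. With q2 = 1, the clauses containing q2 are satisfied and q2' drops from the rest; 6 of the 2^5 = 32 assignments to the other variables satisfy what remains.
With q2 = 0, by the same count on the reduced clause set, 4 assignments work.
Total: 6 + 4 = 10.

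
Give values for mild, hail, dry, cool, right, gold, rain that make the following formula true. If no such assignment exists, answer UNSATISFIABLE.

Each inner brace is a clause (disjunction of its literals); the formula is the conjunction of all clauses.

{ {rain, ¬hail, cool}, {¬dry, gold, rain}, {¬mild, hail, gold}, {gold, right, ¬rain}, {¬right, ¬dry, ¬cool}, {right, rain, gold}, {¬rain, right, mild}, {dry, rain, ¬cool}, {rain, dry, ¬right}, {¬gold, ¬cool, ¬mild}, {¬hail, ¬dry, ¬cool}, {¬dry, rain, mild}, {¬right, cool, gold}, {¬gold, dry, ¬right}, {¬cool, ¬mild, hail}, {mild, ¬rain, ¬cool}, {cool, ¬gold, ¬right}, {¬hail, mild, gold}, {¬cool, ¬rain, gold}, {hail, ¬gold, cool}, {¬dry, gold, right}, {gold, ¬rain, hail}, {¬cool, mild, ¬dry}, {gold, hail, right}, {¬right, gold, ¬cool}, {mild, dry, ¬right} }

Try rain = True.
Try gold = True.
Try right = False.
Unit clause (mild) forces mild = True.
Unit clause (¬cool) forces cool = False.
Unit clause (hail) forces hail = True.
All clauses hold; dry can take either value.

mild=True; hail=True; dry=False; cool=False; right=False; gold=True; rain=True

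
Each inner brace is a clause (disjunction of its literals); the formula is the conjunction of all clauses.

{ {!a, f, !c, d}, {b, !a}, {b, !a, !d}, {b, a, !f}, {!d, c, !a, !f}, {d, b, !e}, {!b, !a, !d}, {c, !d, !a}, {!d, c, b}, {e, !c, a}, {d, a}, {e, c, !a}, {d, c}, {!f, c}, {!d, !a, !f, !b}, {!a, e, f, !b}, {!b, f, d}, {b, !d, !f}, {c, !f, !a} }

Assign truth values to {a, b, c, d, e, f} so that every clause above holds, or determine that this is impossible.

a ↦ true; b ↦ true; c ↦ true; d ↦ false; e ↦ true; f ↦ true

Case b = true:
Case a = true:
From the singleton clause (!d), d = false.
From the singleton clause (c), c = true.
From the singleton clause (f), f = true.
Every clause is now satisfied; e is unconstrained.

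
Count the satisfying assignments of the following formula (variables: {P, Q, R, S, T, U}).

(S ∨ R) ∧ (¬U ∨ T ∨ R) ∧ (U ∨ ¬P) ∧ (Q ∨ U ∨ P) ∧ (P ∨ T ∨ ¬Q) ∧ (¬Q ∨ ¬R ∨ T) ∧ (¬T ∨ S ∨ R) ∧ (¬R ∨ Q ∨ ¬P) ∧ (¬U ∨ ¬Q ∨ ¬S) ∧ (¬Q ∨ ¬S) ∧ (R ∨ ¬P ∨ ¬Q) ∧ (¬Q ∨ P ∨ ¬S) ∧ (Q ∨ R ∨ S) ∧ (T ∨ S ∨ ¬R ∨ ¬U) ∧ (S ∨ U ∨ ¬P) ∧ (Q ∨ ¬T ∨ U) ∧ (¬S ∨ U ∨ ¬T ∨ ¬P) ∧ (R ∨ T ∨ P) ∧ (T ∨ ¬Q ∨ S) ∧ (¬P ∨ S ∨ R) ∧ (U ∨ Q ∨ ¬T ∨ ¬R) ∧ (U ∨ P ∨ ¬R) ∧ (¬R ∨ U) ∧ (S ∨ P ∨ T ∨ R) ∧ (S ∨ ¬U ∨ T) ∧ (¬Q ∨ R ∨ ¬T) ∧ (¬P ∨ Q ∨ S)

There are 2^6 = 64 truth assignments over (P, Q, R, S, T, U).
Split on U. With U = True, the clauses containing U are satisfied and ¬U drops from the rest; 7 of the 2^5 = 32 assignments to the other variables satisfy what remains.
With U = False, by the same count on the reduced clause set, 0 assignments work.
(One model: P=F, Q=F, R=F, S=T, T=T, U=T.)
Total: 7 + 0 = 7.

7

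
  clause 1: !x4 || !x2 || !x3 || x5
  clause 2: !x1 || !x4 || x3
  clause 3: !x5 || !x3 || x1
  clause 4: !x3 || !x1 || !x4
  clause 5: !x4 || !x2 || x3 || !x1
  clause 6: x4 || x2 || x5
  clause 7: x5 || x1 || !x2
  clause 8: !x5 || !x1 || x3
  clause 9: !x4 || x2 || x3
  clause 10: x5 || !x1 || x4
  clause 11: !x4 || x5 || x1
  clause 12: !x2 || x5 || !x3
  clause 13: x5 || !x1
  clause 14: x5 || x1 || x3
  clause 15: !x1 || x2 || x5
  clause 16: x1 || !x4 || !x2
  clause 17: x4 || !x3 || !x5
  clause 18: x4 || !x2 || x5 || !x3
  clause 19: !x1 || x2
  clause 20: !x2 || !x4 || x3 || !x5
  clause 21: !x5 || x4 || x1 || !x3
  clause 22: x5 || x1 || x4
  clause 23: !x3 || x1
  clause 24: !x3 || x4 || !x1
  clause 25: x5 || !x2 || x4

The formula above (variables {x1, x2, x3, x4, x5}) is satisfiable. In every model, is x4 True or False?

False

Suppose x4 = true.
Try x1 = false.
The clause (x5) is unit, so x5 = true.
The clause (!x3) is unit, so x3 = false.
The clause (x2) is unit, so x2 = true.
Now (!x2) is unsatisfied and unit — conflict.
That branch fails; take x1 = true instead.
The clause (x3) is unit, so x3 = true.
Now (!x3) is unsatisfied and unit — conflict.
Either choice for x1 ends in contradiction.
So every satisfying assignment has x4 = False.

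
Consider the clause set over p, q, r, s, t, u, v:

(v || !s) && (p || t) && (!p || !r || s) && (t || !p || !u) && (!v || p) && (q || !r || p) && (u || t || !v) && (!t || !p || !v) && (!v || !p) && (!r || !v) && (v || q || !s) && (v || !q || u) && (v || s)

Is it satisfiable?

Suppose v = true.
Unit clause (p) forces p = true.
But (!p) is also a unit clause — contradiction.
That branch fails; take v = false instead.
Unit clause (!s) forces s = false.
But (s) is also a unit clause — contradiction.
Neither v = true nor v = false works.
No assignment satisfies every clause.

No, unsatisfiable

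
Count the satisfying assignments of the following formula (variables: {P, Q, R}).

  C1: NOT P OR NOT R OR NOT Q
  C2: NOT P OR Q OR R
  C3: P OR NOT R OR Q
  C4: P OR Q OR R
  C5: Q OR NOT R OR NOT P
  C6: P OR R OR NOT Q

2

There are 2^3 = 8 truth assignments over (P, Q, R).
Check each against the 6 clauses (columns in the order P, Q, R):
  F F F  ✗ fails (P OR Q OR R)
  F F T  ✗ fails (P OR NOT R OR Q)
  F T F  ✗ fails (P OR R OR NOT Q)
  F T T  ✓ satisfies all
  T F F  ✗ fails (NOT P OR Q OR R)
  T F T  ✗ fails (Q OR NOT R OR NOT P)
  T T F  ✓ satisfies all
  T T T  ✗ fails (NOT P OR NOT R OR NOT Q)
2 of the 8 rows are models.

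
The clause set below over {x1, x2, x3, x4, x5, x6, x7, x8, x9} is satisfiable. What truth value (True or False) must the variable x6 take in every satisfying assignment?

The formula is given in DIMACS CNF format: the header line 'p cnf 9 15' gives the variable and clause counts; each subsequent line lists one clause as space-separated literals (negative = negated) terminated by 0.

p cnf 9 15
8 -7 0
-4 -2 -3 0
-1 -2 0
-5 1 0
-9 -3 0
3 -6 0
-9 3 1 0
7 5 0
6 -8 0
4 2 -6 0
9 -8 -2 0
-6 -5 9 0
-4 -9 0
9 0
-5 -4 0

Suppose x6 = True.
From the singleton clause (x3), x3 = True.
From the singleton clause (¬x9), x9 = False.
But (x9) is also a unit clause — contradiction.
So every satisfying assignment has x6 = False.

False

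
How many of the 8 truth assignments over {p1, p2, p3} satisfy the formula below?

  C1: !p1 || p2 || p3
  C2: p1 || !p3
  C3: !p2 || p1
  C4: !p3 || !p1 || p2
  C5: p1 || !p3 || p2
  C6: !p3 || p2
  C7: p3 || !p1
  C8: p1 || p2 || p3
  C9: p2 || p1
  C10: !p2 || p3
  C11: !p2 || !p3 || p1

There are 2^3 = 8 truth assignments over (p1, p2, p3).
Split on p2. With p2 = true, the clauses containing p2 are satisfied and !p2 drops from the rest; 1 of the 2^2 = 4 assignments to the other variables satisfy what remains.
With p2 = false, by the same count on the reduced clause set, 0 assignments work.
(One model: p1=T, p2=T, p3=T.)
Total: 1 + 0 = 1.

1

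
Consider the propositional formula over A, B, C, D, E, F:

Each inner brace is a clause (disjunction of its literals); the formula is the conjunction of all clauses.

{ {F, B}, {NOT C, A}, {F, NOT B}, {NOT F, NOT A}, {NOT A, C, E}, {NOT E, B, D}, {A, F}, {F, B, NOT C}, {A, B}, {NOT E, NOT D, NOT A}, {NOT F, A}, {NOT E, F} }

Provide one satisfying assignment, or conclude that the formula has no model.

UNSATISFIABLE

Branch on F: set F = true.
(NOT A) alone gives A = false.
Now (A) is unsatisfied and unit — conflict.
That branch fails; take F = false instead.
(B) alone gives B = true.
Now (NOT B) is unsatisfied and unit — conflict.
Either choice for F ends in contradiction.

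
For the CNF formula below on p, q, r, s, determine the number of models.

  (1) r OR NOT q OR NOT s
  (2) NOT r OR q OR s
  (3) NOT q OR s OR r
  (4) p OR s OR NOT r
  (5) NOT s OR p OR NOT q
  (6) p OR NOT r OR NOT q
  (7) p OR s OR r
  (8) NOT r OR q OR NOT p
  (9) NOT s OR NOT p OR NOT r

There are 2^4 = 16 truth assignments over (p, q, r, s).
Check each against the 9 clauses (columns in the order p, q, r, s):
  F F F F  ✗ fails (p OR s OR r)
  F F F T  ✓ satisfies all
  F F T F  ✗ fails (NOT r OR q OR s)
  F F T T  ✓ satisfies all
  F T F F  ✗ fails (NOT q OR s OR r)
  F T F T  ✗ fails (r OR NOT q OR NOT s)
  F T T F  ✗ fails (p OR s OR NOT r)
  F T T T  ✗ fails (NOT s OR p OR NOT q)
  T F F F  ✓ satisfies all
  T F F T  ✓ satisfies all
  T F T F  ✗ fails (NOT r OR q OR s)
  T F T T  ✗ fails (NOT r OR q OR NOT p)
  T T F F  ✗ fails (NOT q OR s OR r)
  T T F T  ✗ fails (r OR NOT q OR NOT s)
  T T T F  ✓ satisfies all
  T T T T  ✗ fails (NOT s OR NOT p OR NOT r)
5 of the 16 rows are models.

5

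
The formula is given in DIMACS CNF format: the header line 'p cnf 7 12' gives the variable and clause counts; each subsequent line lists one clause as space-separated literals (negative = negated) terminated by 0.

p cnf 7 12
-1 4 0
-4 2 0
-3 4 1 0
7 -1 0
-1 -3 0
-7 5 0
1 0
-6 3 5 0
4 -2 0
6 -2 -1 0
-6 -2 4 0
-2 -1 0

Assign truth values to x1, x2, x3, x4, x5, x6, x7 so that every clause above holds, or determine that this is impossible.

The clause (x1) is unit, so x1 = True.
The clause (x4) is unit, so x4 = True.
The clause (x2) is unit, so x2 = True.
But (¬x2) is also a unit clause — contradiction.

UNSATISFIABLE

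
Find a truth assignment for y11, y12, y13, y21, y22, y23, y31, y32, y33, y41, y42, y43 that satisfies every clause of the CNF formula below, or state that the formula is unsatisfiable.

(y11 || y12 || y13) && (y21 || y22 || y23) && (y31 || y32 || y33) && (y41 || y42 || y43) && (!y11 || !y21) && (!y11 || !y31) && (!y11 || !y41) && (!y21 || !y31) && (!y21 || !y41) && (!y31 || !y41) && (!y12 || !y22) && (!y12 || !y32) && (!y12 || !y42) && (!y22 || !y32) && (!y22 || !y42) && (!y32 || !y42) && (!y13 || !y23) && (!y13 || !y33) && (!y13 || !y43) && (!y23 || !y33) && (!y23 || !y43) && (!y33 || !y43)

UNSATISFIABLE

Suppose y11 = false.
Suppose y12 = true.
(!y22) alone gives y22 = false.
(!y32) alone gives y32 = false.
(!y42) alone gives y42 = false.
Suppose y21 = true.
(!y31) alone gives y31 = false.
(y33) alone gives y33 = true.
(!y41) alone gives y41 = false.
(y43) alone gives y43 = true.
Now (!y43) is unsatisfied and unit — conflict.
Backtrack on y21: now try y21 = false.
(y23) alone gives y23 = true.
(!y13) alone gives y13 = false.
(!y33) alone gives y33 = false.
(y31) alone gives y31 = true.
(!y41) alone gives y41 = false.
(y43) alone gives y43 = true.
Now (!y43) is unsatisfied and unit — conflict.
Either choice for y21 ends in contradiction.
Backtrack on y12: now try y12 = false.
(y13) alone gives y13 = true.
(!y23) alone gives y23 = false.
(!y33) alone gives y33 = false.
(!y43) alone gives y43 = false.
Suppose y21 = true.
(!y31) alone gives y31 = false.
(y32) alone gives y32 = true.
(!y41) alone gives y41 = false.
(y42) alone gives y42 = true.
Now (!y42) is unsatisfied and unit — conflict.
Backtrack on y21: now try y21 = false.
(y22) alone gives y22 = true.
(!y32) alone gives y32 = false.
(y31) alone gives y31 = true.
(!y41) alone gives y41 = false.
(y42) alone gives y42 = true.
Now (!y42) is unsatisfied and unit — conflict.
Either choice for y21 ends in contradiction.
Either choice for y12 ends in contradiction.
Backtrack on y11: now try y11 = true.
(!y21) alone gives y21 = false.
(!y31) alone gives y31 = false.
(!y41) alone gives y41 = false.
Suppose y22 = true.
(!y12) alone gives y12 = false.
(!y32) alone gives y32 = false.
(y33) alone gives y33 = true.
(!y42) alone gives y42 = false.
(y43) alone gives y43 = true.
Now (!y43) is unsatisfied and unit — conflict.
Backtrack on y22: now try y22 = false.
(y23) alone gives y23 = true.
(!y13) alone gives y13 = false.
(!y33) alone gives y33 = false.
(y32) alone gives y32 = true.
(!y12) alone gives y12 = false.
(!y42) alone gives y42 = false.
(y43) alone gives y43 = true.
Now (!y43) is unsatisfied and unit — conflict.
Either choice for y22 ends in contradiction.
Either choice for y11 ends in contradiction.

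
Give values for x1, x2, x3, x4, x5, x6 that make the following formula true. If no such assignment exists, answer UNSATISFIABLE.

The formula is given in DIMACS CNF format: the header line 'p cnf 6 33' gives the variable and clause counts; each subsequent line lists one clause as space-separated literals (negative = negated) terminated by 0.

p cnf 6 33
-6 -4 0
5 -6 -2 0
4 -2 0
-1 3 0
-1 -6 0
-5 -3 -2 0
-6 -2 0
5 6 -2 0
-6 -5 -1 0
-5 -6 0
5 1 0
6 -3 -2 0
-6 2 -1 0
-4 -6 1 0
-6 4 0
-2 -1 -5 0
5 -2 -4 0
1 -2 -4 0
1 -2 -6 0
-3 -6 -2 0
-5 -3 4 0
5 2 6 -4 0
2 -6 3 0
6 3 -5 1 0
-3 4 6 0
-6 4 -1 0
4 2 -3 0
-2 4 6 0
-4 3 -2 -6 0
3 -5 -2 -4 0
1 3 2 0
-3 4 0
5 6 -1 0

x1=False; x2=False; x3=True; x4=True; x5=True; x6=False

Branch on x6: set x6 = False.
Branch on x4: set x4 = True.
Branch on x1: set x1 = False.
The clause (x5) is unit, so x5 = True.
The clause (¬x2) is unit, so x2 = False.
The clause (x3) is unit, so x3 = True.
All clauses are satisfied.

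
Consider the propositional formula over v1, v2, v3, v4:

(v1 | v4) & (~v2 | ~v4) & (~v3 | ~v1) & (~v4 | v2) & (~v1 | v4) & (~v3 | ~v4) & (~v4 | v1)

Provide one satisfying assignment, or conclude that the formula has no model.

UNSATISFIABLE

Case v1 = 1:
The clause (~v3) is unit, so v3 = 0.
The clause (v4) is unit, so v4 = 1.
The clause (~v2) is unit, so v2 = 0.
That conflicts with the unit clause (v2).
Backtrack on v1: now try v1 = 0.
The clause (v4) is unit, so v4 = 1.
That conflicts with the unit clause (~v4).
Both values of v1 lead to a conflict.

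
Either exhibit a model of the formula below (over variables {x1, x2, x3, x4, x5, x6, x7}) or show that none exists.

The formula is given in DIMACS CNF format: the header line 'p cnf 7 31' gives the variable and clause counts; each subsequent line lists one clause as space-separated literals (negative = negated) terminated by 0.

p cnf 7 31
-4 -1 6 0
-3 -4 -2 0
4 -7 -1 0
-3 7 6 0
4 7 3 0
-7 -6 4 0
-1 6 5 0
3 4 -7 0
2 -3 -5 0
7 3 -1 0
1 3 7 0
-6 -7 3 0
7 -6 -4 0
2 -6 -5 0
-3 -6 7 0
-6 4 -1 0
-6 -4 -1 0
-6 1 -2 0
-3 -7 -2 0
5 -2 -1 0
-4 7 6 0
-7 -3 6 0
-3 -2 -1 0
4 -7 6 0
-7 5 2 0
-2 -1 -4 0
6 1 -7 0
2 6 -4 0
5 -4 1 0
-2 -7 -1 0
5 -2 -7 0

UNSATISFIABLE

Case x4 = False:
Case x7 = False:
The clause (x3) is unit, so x3 = True.
The clause (x6) is unit, so x6 = True.
That conflicts with the unit clause (¬x6).
So x7 must be the other value — set x7 = True.
The clause (¬x1) is unit, so x1 = False.
The clause (¬x6) is unit, so x6 = False.
That conflicts with the unit clause (x6).
Neither x7 = True nor x7 = False works.
So x4 must be the other value — set x4 = True.
Case x1 = False:
The clause (x5) is unit, so x5 = True.
Case x3 = False:
The clause (x7) is unit, so x7 = True.
The clause (¬x6) is unit, so x6 = False.
That conflicts with the unit clause (x6).
So x3 must be the other value — set x3 = True.
The clause (¬x2) is unit, so x2 = False.
That conflicts with the unit clause (x2).
Neither x3 = True nor x3 = False works.
So x1 must be the other value — set x1 = True.
The clause (x6) is unit, so x6 = True.
That conflicts with the unit clause (¬x6).
Neither x1 = True nor x1 = False works.
Neither x4 = True nor x4 = False works.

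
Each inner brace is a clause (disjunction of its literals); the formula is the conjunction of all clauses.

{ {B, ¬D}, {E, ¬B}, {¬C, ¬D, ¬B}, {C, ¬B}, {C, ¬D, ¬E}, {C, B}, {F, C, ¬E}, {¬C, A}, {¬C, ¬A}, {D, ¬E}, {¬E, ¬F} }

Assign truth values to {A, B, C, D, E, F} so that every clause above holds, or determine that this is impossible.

UNSATISFIABLE

Branch on B: set B = True.
Unit clause (E) forces E = True.
Unit clause (C) forces C = True.
Unit clause (¬D) forces D = False.
Now (D) is unsatisfied and unit — conflict.
Undo B and try B = False.
Unit clause (¬D) forces D = False.
Unit clause (C) forces C = True.
Unit clause (A) forces A = True.
Now (¬A) is unsatisfied and unit — conflict.
Neither B = True nor B = False works.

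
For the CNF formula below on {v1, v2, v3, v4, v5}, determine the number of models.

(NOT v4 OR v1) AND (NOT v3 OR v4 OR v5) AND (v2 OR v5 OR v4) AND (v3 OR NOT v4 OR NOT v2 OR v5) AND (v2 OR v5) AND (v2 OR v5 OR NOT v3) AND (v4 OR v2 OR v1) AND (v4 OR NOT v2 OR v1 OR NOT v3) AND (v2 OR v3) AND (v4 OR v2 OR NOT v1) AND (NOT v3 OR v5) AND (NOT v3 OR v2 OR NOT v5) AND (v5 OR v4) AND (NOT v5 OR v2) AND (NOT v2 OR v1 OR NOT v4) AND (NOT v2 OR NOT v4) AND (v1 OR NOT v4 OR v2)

There are 2^5 = 32 truth assignments over (v1, v2, v3, v4, v5).
Split on v4. With v4 = true, the clauses containing v4 are satisfied and NOT v4 drops from the rest; 0 of the 2^4 = 16 assignments to the other variables satisfy what remains.
With v4 = false, by the same count on the reduced clause set, 3 assignments work.
Total: 0 + 3 = 3.

3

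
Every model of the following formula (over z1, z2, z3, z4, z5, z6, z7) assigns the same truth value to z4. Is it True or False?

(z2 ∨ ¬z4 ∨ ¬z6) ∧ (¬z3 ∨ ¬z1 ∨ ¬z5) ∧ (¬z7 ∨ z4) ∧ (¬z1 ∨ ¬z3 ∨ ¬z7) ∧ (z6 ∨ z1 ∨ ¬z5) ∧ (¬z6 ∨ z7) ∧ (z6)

Suppose z4 = False.
Unit clause (¬z7) forces z7 = False.
Unit clause (¬z6) forces z6 = False.
But (z6) is also a unit clause — contradiction.
So every satisfying assignment has z4 = True.

True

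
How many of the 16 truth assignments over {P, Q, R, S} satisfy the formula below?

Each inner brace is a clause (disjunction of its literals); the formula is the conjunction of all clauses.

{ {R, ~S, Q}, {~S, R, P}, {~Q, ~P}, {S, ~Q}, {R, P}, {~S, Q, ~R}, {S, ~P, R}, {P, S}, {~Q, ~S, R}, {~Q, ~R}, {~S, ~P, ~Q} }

There are 2^4 = 16 truth assignments over (P, Q, R, S).
Check each against the 11 clauses (columns in the order P, Q, R, S):
  F F F F  ✗ fails (R | P)
  F F F T  ✗ fails (R | ~S | Q)
  F F T F  ✗ fails (P | S)
  F F T T  ✗ fails (~S | Q | ~R)
  F T F F  ✗ fails (S | ~Q)
  F T F T  ✗ fails (~S | R | P)
  F T T F  ✗ fails (S | ~Q)
  F T T T  ✗ fails (~Q | ~R)
  T F F F  ✗ fails (S | ~P | R)
  T F F T  ✗ fails (R | ~S | Q)
  T F T F  ✓ satisfies all
  T F T T  ✗ fails (~S | Q | ~R)
  T T F F  ✗ fails (~Q | ~P)
  T T F T  ✗ fails (~Q | ~P)
  T T T F  ✗ fails (~Q | ~P)
  T T T T  ✗ fails (~Q | ~P)
1 of the 16 rows is a model.

1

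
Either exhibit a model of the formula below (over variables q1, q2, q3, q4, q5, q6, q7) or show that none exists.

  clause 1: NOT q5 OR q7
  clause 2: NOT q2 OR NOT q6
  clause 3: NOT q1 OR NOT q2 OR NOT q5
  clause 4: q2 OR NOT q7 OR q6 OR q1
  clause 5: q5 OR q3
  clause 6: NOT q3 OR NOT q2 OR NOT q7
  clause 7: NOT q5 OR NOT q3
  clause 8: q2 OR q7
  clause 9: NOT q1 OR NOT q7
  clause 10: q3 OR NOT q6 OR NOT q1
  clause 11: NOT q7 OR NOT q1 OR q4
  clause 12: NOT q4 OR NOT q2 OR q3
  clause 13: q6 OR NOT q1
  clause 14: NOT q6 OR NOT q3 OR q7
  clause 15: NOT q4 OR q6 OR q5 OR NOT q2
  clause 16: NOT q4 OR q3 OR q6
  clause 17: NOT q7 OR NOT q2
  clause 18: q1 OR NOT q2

q1 ↦ false,  q2 ↦ false,  q3 ↦ true,  q4 ↦ true,  q5 ↦ false,  q6 ↦ true,  q7 ↦ true

Try q5 = false.
From the singleton clause (q3), q3 = true.
Try q2 = false.
From the singleton clause (q7), q7 = true.
From the singleton clause (NOT q1), q1 = false.
From the singleton clause (q6), q6 = true.
Every clause is now satisfied; q4 is unconstrained.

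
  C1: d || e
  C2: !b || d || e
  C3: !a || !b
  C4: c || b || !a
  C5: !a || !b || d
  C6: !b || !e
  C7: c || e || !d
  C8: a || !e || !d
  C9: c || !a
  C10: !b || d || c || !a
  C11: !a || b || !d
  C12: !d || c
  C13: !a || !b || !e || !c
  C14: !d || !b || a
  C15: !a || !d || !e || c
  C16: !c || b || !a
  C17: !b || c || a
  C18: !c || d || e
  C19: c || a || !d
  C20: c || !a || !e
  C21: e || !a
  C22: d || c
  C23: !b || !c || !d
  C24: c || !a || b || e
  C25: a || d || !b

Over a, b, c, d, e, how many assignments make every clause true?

2

There are 2^5 = 32 truth assignments over (a, b, c, d, e).
Split on a. With a = true, the clauses containing a are satisfied and !a drops from the rest; 0 of the 2^4 = 16 assignments to the other variables satisfy what remains.
With a = false, by the same count on the reduced clause set, 2 assignments work.
Total: 0 + 2 = 2.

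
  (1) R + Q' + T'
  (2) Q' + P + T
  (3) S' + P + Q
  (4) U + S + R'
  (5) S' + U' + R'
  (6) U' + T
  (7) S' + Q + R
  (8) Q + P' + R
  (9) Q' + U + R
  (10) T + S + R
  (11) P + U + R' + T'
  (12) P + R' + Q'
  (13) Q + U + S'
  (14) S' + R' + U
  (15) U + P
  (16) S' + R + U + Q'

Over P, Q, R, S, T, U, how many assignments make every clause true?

4

There are 2^6 = 64 truth assignments over (P, Q, R, S, T, U).
Split on T. With T = 1, the clauses containing T are satisfied and T' drops from the rest; 4 of the 2^5 = 32 assignments to the other variables satisfy what remains.
With T = 0, by the same count on the reduced clause set, 0 assignments work.
(One model: P=F, Q=F, R=F, S=F, T=T, U=T.)
Total: 4 + 0 = 4.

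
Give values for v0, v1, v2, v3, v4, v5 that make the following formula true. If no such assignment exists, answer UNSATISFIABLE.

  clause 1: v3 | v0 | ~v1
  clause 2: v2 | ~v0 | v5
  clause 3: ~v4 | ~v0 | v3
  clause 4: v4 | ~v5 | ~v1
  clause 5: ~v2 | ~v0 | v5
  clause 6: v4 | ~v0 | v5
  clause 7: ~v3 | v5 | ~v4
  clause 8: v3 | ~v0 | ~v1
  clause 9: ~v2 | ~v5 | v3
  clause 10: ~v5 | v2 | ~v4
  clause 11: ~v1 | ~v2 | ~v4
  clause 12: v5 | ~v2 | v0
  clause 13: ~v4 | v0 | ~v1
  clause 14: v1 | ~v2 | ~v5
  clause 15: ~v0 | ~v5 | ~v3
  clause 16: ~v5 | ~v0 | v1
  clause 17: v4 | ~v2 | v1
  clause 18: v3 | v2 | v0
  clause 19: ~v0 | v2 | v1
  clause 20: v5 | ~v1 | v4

v0: 0, v1: 0, v2: 0, v3: 1, v4: 0, v5: 0

Branch on v3: set v3 = 1.
Branch on v5: set v5 = 0.
Unit clause (~v4) forces v4 = 0.
Unit clause (~v0) forces v0 = 0.
Unit clause (~v2) forces v2 = 0.
Unit clause (~v1) forces v1 = 0.
Every clause now holds.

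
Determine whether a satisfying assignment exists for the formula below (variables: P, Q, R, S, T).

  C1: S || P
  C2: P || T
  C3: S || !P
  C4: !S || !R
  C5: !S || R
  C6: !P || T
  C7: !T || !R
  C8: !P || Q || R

No, unsatisfiable

Case S = true:
Unit clause (!R) forces R = false.
But (R) is also a unit clause — contradiction.
Backtrack on S: now try S = false.
Unit clause (P) forces P = true.
But (!P) is also a unit clause — contradiction.
Either choice for S ends in contradiction.
No assignment satisfies every clause.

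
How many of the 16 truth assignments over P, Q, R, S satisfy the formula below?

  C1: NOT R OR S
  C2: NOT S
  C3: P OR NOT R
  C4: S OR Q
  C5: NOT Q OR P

1

There are 2^4 = 16 truth assignments over (P, Q, R, S).
Check each against the 5 clauses (columns in the order P, Q, R, S):
  F F F F  ✗ fails (S OR Q)
  F F F T  ✗ fails (NOT S)
  F F T F  ✗ fails (NOT R OR S)
  F F T T  ✗ fails (NOT S)
  F T F F  ✗ fails (NOT Q OR P)
  F T F T  ✗ fails (NOT S)
  F T T F  ✗ fails (NOT R OR S)
  F T T T  ✗ fails (NOT S)
  T F F F  ✗ fails (S OR Q)
  T F F T  ✗ fails (NOT S)
  T F T F  ✗ fails (NOT R OR S)
  T F T T  ✗ fails (NOT S)
  T T F F  ✓ satisfies all
  T T F T  ✗ fails (NOT S)
  T T T F  ✗ fails (NOT R OR S)
  T T T T  ✗ fails (NOT S)
1 of the 16 rows is a model.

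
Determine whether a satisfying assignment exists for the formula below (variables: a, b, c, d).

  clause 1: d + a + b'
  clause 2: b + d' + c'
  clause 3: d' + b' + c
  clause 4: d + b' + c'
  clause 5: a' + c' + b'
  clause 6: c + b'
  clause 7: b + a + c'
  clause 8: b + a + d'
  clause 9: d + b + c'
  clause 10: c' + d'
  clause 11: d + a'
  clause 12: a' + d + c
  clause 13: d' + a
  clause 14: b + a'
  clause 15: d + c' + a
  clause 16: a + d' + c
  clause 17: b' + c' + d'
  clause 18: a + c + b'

Satisfiable

Suppose c = 0.
Unit clause (b') forces b = 0.
Unit clause (a') forces a = 0.
Unit clause (d') forces d = 0.
This assignment satisfies each clause.
A satisfying assignment: a ↦ 0, b ↦ 0, c ↦ 0, d ↦ 0.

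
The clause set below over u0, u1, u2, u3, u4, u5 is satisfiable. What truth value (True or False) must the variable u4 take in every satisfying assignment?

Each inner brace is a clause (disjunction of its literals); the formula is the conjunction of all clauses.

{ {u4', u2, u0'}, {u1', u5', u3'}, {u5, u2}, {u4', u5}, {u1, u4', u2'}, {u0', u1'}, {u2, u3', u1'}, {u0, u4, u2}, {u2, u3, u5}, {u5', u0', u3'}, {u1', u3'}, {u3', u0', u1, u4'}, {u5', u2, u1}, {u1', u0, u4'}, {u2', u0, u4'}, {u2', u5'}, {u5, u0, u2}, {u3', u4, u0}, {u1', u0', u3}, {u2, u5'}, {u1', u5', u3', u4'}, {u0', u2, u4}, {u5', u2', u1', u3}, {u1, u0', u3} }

False

Suppose u4 = 1.
The clause (u5) is unit, so u5 = 1.
The clause (u2') is unit, so u2 = 0.
Now (u2) is unsatisfied and unit — conflict.
So every satisfying assignment has u4 = False.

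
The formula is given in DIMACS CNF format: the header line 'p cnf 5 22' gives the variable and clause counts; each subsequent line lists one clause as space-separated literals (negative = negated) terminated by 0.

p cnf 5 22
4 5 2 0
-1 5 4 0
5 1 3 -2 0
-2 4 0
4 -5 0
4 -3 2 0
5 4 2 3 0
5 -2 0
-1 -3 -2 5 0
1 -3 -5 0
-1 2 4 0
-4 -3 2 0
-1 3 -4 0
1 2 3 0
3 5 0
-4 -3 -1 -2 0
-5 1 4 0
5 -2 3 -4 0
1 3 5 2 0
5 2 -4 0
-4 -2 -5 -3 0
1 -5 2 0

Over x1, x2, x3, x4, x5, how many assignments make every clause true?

1

There are 2^5 = 32 truth assignments over (x1, x2, x3, x4, x5).
Split on x3. With x3 = True, the clauses containing x3 are satisfied and ¬x3 drops from the rest; 0 of the 2^4 = 16 assignments to the other variables satisfy what remains.
With x3 = False, by the same count on the reduced clause set, 1 assignment works.
Total: 0 + 1 = 1.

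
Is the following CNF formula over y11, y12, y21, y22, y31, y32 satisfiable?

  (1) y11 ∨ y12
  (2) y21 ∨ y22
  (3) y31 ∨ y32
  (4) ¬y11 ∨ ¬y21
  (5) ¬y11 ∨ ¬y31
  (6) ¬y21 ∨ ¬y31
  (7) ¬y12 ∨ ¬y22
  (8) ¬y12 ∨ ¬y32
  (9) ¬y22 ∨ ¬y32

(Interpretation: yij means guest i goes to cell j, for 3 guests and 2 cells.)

No

Branch on y11: set y11 = True.
Unit clause (¬y21) forces y21 = False.
Unit clause (y22) forces y22 = True.
Unit clause (¬y31) forces y31 = False.
Unit clause (y32) forces y32 = True.
Now (¬y32) is unsatisfied and unit — conflict.
So y11 must be the other value — set y11 = False.
Unit clause (y12) forces y12 = True.
Unit clause (¬y22) forces y22 = False.
Unit clause (y21) forces y21 = True.
Unit clause (¬y31) forces y31 = False.
Unit clause (y32) forces y32 = True.
Now (¬y32) is unsatisfied and unit — conflict.
Either choice for y11 ends in contradiction.
No assignment satisfies every clause.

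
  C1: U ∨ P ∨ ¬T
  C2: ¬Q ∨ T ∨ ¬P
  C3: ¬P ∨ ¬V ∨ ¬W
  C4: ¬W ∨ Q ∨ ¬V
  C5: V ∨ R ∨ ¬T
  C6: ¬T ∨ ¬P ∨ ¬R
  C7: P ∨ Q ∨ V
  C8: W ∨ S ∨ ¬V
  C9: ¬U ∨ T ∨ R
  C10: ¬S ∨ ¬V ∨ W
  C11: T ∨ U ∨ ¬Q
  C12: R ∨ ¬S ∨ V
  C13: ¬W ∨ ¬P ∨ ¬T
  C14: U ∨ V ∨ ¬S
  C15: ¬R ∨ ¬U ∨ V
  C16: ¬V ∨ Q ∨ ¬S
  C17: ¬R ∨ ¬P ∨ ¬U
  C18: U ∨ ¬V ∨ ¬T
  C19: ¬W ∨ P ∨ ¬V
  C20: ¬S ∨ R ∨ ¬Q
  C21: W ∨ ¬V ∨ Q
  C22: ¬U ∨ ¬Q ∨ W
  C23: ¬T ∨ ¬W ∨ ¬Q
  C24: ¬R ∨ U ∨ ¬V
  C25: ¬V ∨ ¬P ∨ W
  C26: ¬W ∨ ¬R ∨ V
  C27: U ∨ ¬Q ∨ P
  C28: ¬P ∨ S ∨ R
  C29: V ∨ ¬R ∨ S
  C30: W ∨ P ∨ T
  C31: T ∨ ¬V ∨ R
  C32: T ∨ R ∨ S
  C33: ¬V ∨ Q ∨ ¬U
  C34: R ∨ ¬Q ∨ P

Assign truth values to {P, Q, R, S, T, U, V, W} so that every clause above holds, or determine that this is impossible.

Try U = True.
Try T = True.
Try V = True.
(Q) alone gives Q = True.
(W) alone gives W = True.
That conflicts with the unit clause (¬W).
That branch fails; take V = False instead.
(R) alone gives R = True.
That conflicts with the unit clause (¬R).
Both values of V lead to a conflict.
That branch fails; take T = False instead.
(R) alone gives R = True.
(V) alone gives V = True.
(¬P) alone gives P = False.
(¬W) alone gives W = False.
That conflicts with the unit clause (W).
Both values of T lead to a conflict.
That branch fails; take U = False instead.
Try P = True.
Try Q = False.
Try V = False.
(¬S) alone gives S = False.
(R) alone gives R = True.
That conflicts with the unit clause (¬R).
That branch fails; take V = True instead.
(¬W) alone gives W = False.
That conflicts with the unit clause (W).
Both values of V lead to a conflict.
That branch fails; take Q = True instead.
(T) alone gives T = True.
(¬R) alone gives R = False.
(V) alone gives V = True.
That conflicts with the unit clause (¬V).
Both values of Q lead to a conflict.
That branch fails; take P = False instead.
(¬T) alone gives T = False.
(¬Q) alone gives Q = False.
(V) alone gives V = True.
(¬W) alone gives W = False.
That conflicts with the unit clause (W).
Both values of P lead to a conflict.
Both values of U lead to a conflict.

UNSATISFIABLE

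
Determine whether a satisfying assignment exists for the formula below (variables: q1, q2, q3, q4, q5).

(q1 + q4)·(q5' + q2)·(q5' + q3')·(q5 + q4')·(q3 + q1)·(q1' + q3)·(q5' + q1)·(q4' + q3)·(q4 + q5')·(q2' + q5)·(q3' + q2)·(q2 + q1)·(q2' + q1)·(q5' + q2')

No, unsatisfiable

Branch on q1: set q1 = 1.
From the singleton clause (q3), q3 = 1.
From the singleton clause (q5'), q5 = 0.
From the singleton clause (q4'), q4 = 0.
From the singleton clause (q2'), q2 = 0.
But (q2) is also a unit clause — contradiction.
Backtrack on q1: now try q1 = 0.
From the singleton clause (q4), q4 = 1.
From the singleton clause (q5), q5 = 1.
But (q5') is also a unit clause — contradiction.
Both values of q1 lead to a conflict.
No assignment satisfies every clause.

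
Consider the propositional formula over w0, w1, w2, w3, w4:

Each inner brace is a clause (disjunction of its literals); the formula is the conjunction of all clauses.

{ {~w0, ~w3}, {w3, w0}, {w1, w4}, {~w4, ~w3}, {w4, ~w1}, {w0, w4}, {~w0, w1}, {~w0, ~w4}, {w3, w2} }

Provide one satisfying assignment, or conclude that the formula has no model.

UNSATISFIABLE

Branch on w0: set w0 = 0.
The clause (w3) is unit, so w3 = 1.
The clause (~w4) is unit, so w4 = 0.
That conflicts with the unit clause (w4).
That branch fails; take w0 = 1 instead.
The clause (~w3) is unit, so w3 = 0.
The clause (w1) is unit, so w1 = 1.
The clause (w4) is unit, so w4 = 1.
That conflicts with the unit clause (~w4).
Either choice for w0 ends in contradiction.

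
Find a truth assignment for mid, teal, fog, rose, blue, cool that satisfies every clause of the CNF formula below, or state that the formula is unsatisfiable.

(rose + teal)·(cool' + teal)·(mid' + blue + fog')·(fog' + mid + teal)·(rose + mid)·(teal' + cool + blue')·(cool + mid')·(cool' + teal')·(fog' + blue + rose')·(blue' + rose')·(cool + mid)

UNSATISFIABLE

Case rose = 1:
The clause (blue') is unit, so blue = 0.
The clause (fog') is unit, so fog = 0.
Case cool = 0:
The clause (mid') is unit, so mid = 0.
Now (mid) is unsatisfied and unit — conflict.
Undo cool and try cool = 1.
The clause (teal) is unit, so teal = 1.
Now (teal') is unsatisfied and unit — conflict.
Either choice for cool ends in contradiction.
Undo rose and try rose = 0.
The clause (teal) is unit, so teal = 1.
The clause (mid) is unit, so mid = 1.
The clause (cool) is unit, so cool = 1.
Now (cool') is unsatisfied and unit — conflict.
Either choice for rose ends in contradiction.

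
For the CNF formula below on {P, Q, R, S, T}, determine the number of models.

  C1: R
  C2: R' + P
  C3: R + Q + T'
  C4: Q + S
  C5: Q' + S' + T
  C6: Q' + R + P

5

There are 2^5 = 32 truth assignments over (P, Q, R, S, T).
Split on Q. With Q = 1, the clauses containing Q are satisfied and Q' drops from the rest; 3 of the 2^4 = 16 assignments to the other variables satisfy what remains.
With Q = 0, by the same count on the reduced clause set, 2 assignments work.
Total: 3 + 2 = 5.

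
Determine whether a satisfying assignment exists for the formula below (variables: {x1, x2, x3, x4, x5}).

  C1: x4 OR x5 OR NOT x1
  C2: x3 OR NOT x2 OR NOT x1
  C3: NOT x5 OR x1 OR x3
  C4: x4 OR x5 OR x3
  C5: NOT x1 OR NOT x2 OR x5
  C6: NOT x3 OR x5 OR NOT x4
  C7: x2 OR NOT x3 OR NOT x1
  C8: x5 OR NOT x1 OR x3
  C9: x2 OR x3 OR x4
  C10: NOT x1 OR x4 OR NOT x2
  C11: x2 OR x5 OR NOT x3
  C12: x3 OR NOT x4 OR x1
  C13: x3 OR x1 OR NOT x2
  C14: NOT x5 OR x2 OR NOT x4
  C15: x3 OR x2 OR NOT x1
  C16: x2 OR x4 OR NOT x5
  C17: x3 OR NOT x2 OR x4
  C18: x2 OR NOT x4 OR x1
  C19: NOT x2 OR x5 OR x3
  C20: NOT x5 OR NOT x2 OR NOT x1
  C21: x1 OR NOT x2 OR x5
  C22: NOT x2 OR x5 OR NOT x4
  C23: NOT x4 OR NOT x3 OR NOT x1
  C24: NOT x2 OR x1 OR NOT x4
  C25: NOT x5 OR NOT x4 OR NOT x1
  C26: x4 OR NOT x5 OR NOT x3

No, unsatisfiable

Try x4 = true.
Try x3 = false.
The clause (x1) is unit, so x1 = true.
The clause (NOT x2) is unit, so x2 = false.
But (x2) is also a unit clause — contradiction.
That branch fails; take x3 = true instead.
The clause (x5) is unit, so x5 = true.
The clause (x2) is unit, so x2 = true.
The clause (NOT x1) is unit, so x1 = false.
But (x1) is also a unit clause — contradiction.
Either choice for x3 ends in contradiction.
That branch fails; take x4 = false instead.
Try x5 = true.
The clause (x2) is unit, so x2 = true.
The clause (NOT x1) is unit, so x1 = false.
The clause (x3) is unit, so x3 = true.
But (NOT x3) is also a unit clause — contradiction.
That branch fails; take x5 = false instead.
The clause (NOT x1) is unit, so x1 = false.
The clause (x3) is unit, so x3 = true.
The clause (x2) is unit, so x2 = true.
But (NOT x2) is also a unit clause — contradiction.
Either choice for x5 ends in contradiction.
Either choice for x4 ends in contradiction.
No assignment satisfies every clause.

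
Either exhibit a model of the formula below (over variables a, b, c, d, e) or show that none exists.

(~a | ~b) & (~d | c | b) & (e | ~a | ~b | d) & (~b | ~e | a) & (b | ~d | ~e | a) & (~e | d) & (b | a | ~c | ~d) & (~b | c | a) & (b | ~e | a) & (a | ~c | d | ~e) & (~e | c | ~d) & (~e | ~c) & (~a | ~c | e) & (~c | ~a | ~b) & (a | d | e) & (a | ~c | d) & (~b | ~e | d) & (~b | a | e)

Branch on a: set a = 1.
(~b) alone gives b = 0.
Branch on d: set d = 0.
(~e) alone gives e = 0.
(~c) alone gives c = 0.
This assignment satisfies each clause.

a ↦ 1, b ↦ 0, c ↦ 0, d ↦ 0, e ↦ 0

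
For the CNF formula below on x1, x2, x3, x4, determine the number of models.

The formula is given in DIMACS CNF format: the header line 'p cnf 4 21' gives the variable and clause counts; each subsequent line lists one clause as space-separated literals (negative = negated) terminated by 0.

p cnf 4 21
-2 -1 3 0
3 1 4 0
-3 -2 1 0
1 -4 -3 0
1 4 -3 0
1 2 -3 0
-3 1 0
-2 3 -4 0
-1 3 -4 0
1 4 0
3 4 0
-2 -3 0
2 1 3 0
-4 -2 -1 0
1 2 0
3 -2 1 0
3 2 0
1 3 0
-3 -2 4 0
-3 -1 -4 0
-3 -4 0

There are 2^4 = 16 truth assignments over (x1, x2, x3, x4).
Check each against the 21 clauses (columns in the order x1, x2, x3, x4):
  F F F F  ✗ fails (x3 ∨ x1 ∨ x4)
  F F F T  ✗ fails (x2 ∨ x1 ∨ x3)
  F F T F  ✗ fails (x1 ∨ x4 ∨ ¬x3)
  F F T T  ✗ fails (x1 ∨ ¬x4 ∨ ¬x3)
  F T F F  ✗ fails (x3 ∨ x1 ∨ x4)
  F T F T  ✗ fails (¬x2 ∨ x3 ∨ ¬x4)
  F T T F  ✗ fails (¬x3 ∨ ¬x2 ∨ x1)
  F T T T  ✗ fails (¬x3 ∨ ¬x2 ∨ x1)
  T F F F  ✗ fails (x3 ∨ x4)
  T F F T  ✗ fails (¬x1 ∨ x3 ∨ ¬x4)
  T F T F  ✓ satisfies all
  T F T T  ✗ fails (¬x3 ∨ ¬x1 ∨ ¬x4)
  T T F F  ✗ fails (¬x2 ∨ ¬x1 ∨ x3)
  T T F T  ✗ fails (¬x2 ∨ ¬x1 ∨ x3)
  T T T F  ✗ fails (¬x2 ∨ ¬x3)
  T T T T  ✗ fails (¬x2 ∨ ¬x3)
1 of the 16 rows is a model.

1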